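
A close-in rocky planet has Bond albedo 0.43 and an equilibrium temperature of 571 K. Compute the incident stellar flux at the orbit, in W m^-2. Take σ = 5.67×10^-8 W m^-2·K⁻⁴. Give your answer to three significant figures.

42300 W m^-2

Invert the energy balance for S: S = 4σT⁴/(1−α).
The emitted flux is σT⁴ = 6027 W m^-2.
S = 4·6027/0.57 = 42300 W m^-2.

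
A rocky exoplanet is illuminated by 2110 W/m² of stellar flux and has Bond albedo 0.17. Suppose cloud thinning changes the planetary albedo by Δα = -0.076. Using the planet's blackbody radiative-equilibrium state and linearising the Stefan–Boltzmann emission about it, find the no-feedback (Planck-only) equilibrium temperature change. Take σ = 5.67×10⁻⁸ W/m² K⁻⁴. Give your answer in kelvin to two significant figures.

The baseline emission temperature is T_e = 296.4 K.
The change in absorbed flux is Δ[S(1−α)/4] = −SΔα/4 = 40.09 W/m².
Planck response: λ_P = 4σT_e³ = 4·5.67×10⁻⁸·(296.4)³ = 5.908 W/m²/K.
So ΔT₀ = 40.09/5.908 = 6.79 K.

6.8 K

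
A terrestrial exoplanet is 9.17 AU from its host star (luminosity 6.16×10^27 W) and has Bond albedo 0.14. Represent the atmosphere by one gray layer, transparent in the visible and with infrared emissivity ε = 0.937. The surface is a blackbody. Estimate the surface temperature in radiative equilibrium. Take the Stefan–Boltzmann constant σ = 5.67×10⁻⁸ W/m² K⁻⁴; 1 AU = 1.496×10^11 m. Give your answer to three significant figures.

208 kelvin

d = 9.17 × 1.496×10^11 m = 1.372×10^12 m.
S = L/(4πd²) = 260.5 W/m².
At the top of the atmosphere, σT_e⁴ = S(1−α)/4 = 56.00 W/m², giving T_e = 177.3 K.
For a single slab of emissivity ε, T_s⁴ = 2T_e⁴/(2−ε); thus T_s = 177.3·(1.881)^(1/4) = 207.6 K.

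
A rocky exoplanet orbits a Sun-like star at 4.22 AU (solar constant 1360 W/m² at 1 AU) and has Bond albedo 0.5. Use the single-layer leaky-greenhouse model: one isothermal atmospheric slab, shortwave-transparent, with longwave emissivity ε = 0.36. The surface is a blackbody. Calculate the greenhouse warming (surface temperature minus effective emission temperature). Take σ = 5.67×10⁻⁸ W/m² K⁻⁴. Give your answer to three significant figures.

By the inverse-square law, S = 1360/4.22² = 76.37 W/m².
The planet radiates to space at T_e = [S(1−α)/(4σ)]^(1/4) = 113.9 K.
The surface balance (absorbed SW + ε·downward IR = σT_s⁴) with T_a⁴ = T_s⁴/2 reduces to T_s = T_e·[2/(2−ε)]^¼ = 119.7 K.
Greenhouse warming: T_s − T_e = 5.794 K.

5.79 K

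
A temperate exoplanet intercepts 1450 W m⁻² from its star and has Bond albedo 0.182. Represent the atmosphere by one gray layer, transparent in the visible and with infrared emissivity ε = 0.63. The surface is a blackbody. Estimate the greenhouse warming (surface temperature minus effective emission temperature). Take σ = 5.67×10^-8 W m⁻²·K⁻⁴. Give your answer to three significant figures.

At the top of the atmosphere, σT_e⁴ = S(1−α)/4 = 296.5 W m⁻², giving T_e = 268.9 K.
Surface balance with a leaky layer gives σT_s⁴ = σT_e⁴·2/(2−ε), so T_s = T_e·[2/(2−0.63)]^(1/4) = 295.6 K.
Greenhouse warming: T_s − T_e = 26.68 K.

26.7 kelvin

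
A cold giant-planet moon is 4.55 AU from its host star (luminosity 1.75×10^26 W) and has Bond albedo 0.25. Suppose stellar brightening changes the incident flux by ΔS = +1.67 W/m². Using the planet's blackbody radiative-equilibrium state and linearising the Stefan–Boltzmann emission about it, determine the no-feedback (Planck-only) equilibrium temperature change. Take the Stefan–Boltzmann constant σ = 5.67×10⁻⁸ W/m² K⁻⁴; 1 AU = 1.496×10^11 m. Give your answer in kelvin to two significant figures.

1.4 kelvin

d = 4.55 × 1.496×10^11 m = 6.807×10^11 m.
Spreading L over a sphere of radius d: S = 1.75×10^26/(4π·6.81×10^11²) = 30.06 W/m².
Unperturbed T_e = [30.06·(1−0.25)/(4σ)]^¼ = 99.85 K.
Only a fraction (1−α) is absorbed and it's spread over 4πR², so ΔF = (1−α)ΔS/4 = 0.3131 W/m².
Linearising σT⁴ gives d(σT⁴)/dT = 4σT_e³ = 0.2258 W/m² per K.
ΔT₀ = ΔF/λ_P = 0.3131/0.2258 = 1.39 K.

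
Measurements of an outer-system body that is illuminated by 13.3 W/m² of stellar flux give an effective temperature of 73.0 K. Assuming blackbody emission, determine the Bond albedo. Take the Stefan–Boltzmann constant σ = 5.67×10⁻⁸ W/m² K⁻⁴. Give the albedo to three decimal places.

0.516

Energy balance: S(1−α)/4 = σT⁴, so 1−α = 4σT⁴/S.
σT⁴ = 1.610 W/m², so 4σT⁴ = 6.441 W/m².
1−α = 6.441/13.30 = 0.4843, so α = 0.5157.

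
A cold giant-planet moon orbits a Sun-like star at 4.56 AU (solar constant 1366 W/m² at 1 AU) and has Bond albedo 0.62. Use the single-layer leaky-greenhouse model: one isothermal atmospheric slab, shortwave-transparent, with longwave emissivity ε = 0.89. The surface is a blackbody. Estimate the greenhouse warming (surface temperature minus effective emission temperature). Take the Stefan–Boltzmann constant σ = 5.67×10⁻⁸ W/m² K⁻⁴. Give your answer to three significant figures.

16.2 K

By the inverse-square law, S = 1366/4.56² = 65.69 W/m².
Effective emission temperature (TOA balance): σT_e⁴ = S(1−α)/4 = 6.241 W/m² → T_e = 102.4 K.
The surface balance (absorbed SW + ε·downward IR = σT_s⁴) with T_a⁴ = T_s⁴/2 reduces to T_s = T_e·[2/(2−ε)]^¼ = 118.7 K.
The atmosphere warms the surface by 16.24 K.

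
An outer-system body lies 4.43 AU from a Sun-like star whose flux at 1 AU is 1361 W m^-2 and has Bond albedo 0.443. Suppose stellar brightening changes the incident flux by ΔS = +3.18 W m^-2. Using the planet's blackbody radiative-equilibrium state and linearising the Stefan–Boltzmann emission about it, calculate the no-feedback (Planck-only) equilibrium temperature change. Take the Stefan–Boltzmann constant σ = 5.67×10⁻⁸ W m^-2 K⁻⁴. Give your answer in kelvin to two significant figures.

1.3 kelvin

By the inverse-square law, S = 1361/4.43² = 69.35 W m^-2.
Reference equilibrium: T_e = [S(1−α)/(4σ)]^(1/4) = 114.2 K.
TOA radiative forcing: ΔF = (1−α)ΔS/4 = 0.557·(+3.18)/4 = 0.4428 W m^-2.
Linearising σT⁴ gives d(σT⁴)/dT = 4σT_e³ = 0.3381 W m^-2 per K.
Hence the no-feedback warming is ΔF/(4σT_e³) = 1.31 K.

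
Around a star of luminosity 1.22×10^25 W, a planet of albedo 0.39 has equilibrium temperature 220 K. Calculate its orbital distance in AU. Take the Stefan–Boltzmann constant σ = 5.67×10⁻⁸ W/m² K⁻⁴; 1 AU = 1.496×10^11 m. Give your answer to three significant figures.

0.223 AU

Energy balance gives S = 4σT⁴/(1−α) = 871.0 W/m².
S = L/(4πd²) → d = √(L/4πS) = √(1.22×10^25/(4π·871.0)) = 3.339×10^10 m = 0.2232 AU.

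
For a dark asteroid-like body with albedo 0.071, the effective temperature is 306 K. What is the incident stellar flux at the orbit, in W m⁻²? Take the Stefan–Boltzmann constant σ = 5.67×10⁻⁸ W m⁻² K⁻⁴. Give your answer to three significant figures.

2140 W m⁻²

Invert the energy balance for S: S = 4σT⁴/(1−α).
σT⁴ = 5.67×10⁻⁸·(306)⁴ = 497.1 W m⁻².
So S = 4×497.1/(1−0.071) = 2140 W m⁻².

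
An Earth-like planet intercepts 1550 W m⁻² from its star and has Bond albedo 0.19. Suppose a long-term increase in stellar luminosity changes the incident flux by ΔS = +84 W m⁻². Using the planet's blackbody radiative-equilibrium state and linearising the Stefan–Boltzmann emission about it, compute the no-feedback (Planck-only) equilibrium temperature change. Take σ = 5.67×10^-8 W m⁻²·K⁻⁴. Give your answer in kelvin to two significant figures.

3.7 kelvin

The baseline emission temperature is T_e = 272.8 K.
Only a fraction (1−α) is absorbed and it's spread over 4πR², so ΔF = (1−α)ΔS/4 = 17.01 W m⁻².
The Planck feedback parameter is 4σT_e³ = 4.603 W m⁻²/K.
Hence the no-feedback warming is ΔF/(4σT_e³) = 3.70 K.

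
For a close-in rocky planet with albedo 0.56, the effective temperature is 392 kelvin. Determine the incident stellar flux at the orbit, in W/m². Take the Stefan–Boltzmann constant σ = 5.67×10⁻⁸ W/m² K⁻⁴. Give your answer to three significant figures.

12200 W/m²

From S(1−α)/4 = σT⁴: S = 4σT⁴/(1−α).
σT⁴ = 5.67×10⁻⁸·(392)⁴ = 1339 W/m².
S = 4·1339/0.44 = 12170 W/m².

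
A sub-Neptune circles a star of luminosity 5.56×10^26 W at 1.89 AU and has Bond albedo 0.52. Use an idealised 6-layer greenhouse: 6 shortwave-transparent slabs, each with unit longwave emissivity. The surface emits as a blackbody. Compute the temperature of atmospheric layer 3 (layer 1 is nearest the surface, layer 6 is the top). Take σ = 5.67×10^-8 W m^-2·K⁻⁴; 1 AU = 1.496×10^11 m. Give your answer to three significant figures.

d = 1.89 × 1.496×10^11 m = 2.827×10^11 m.
Spreading L over a sphere of radius d: S = 5.56×10^26/(4π·2.83×10^11²) = 553.4 W m^-2.
Top-of-atmosphere balance: σT_e⁴ = S(1−α)/4 = 66.41 W m^-2 → T_e = 185.0 K.
The net upward flux σT_e⁴ is constant between every pair of levels, so T_k⁴ = (N+1−k)T_e⁴.
With k = 3: T_3 = (6+1−3)^¼·185.0 K = 261.6 K.

262 K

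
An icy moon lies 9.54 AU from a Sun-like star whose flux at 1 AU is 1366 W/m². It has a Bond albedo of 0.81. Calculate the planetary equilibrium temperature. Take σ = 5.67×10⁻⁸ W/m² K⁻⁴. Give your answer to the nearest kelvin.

Flux at the orbit: S = 1366/(9.54)² = 15.01 W/m².
Averaging over the sphere, the absorbed flux is S(1−α)/4 = 0.7129 W/m².
Set σT⁴ = 0.7129 → T = (0.7129/σ)^(1/4) = 59.55 K.

60 K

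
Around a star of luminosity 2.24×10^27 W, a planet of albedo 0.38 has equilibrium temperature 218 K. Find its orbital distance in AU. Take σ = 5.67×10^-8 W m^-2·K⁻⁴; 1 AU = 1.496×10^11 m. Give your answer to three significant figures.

3.10 AU

Energy balance gives S = 4σT⁴/(1−α) = 826.2 W m^-2.
Then d = [L/(4πS)]^(1/2) = 4.645×10^11 m, i.e. 3.105 AU.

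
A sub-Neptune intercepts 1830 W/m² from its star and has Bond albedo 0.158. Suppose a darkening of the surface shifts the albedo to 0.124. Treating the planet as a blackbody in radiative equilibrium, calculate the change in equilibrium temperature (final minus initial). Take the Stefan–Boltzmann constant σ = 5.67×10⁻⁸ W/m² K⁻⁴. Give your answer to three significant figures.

With α = 0.158, T₁ = 287.1 K.
With α = 0.124, T₂ = 290.0 K.
Change: 290.0 − 287.1 = 2.855 K.

2.86 kelvin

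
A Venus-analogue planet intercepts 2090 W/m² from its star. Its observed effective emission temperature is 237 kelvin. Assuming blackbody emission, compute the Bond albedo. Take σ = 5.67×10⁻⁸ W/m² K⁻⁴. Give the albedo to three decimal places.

0.658

Rearranging the radiative balance, α = 1 − 4σT⁴/S.
4σT⁴ = 4·5.67×10⁻⁸·(237)⁴ = 715.5 W/m².
Hence α = 1 − 715.5/2090 = 0.6576.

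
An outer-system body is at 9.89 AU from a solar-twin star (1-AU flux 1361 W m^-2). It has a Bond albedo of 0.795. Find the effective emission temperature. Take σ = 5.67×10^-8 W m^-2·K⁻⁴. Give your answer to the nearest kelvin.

60 K

By the inverse-square law, S = 1361/9.89² = 13.91 W m^-2.
Absorbed flux (global mean): S(1−α)/4 = 13.91·0.205/4 = 0.7131 W m^-2.
Balancing against σT⁴: T = (0.7131/5.67×10⁻⁸)^(1/4) = 59.55 K.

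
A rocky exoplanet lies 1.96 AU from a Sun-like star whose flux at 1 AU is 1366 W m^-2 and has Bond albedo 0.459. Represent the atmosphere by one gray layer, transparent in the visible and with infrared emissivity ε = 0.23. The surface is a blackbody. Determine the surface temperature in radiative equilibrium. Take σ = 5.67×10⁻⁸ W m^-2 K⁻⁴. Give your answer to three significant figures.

176 kelvin

By the inverse-square law, S = 1366/1.96² = 355.6 W m^-2.
At the top of the atmosphere, σT_e⁴ = S(1−α)/4 = 48.09 W m^-2, giving T_e = 170.7 K.
Surface balance with a leaky layer gives σT_s⁴ = σT_e⁴·2/(2−ε), so T_s = T_e·[2/(2−0.23)]^(1/4) = 175.9 K.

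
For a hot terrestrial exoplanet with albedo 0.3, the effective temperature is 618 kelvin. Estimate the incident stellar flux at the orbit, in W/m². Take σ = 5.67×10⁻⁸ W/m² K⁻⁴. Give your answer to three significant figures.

Invert the energy balance for S: S = 4σT⁴/(1−α).
σT⁴ = 5.67×10⁻⁸·(618)⁴ = 8271 W/m².
S = 4·8271/0.7 = 47260 W/m².

47300 W/m²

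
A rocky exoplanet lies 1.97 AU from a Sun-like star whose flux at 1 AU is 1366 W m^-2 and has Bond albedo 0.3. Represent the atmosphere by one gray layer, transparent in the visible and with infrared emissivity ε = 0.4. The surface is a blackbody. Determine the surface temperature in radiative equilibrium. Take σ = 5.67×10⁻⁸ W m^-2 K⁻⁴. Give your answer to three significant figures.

192 K

By the inverse-square law, S = 1366/1.97² = 352.0 W m^-2.
The planet radiates to space at T_e = [S(1−α)/(4σ)]^(1/4) = 181.5 K.
The surface balance (absorbed SW + ε·downward IR = σT_s⁴) with T_a⁴ = T_s⁴/2 reduces to T_s = T_e·[2/(2−ε)]^¼ = 192.0 K.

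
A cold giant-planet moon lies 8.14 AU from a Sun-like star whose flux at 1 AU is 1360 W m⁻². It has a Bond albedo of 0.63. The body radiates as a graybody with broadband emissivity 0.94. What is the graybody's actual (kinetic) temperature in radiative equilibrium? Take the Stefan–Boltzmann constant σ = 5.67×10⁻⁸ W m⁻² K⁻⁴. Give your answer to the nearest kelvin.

Flux at the orbit: S = 1360/(8.14)² = 20.53 W m⁻².
Averaging over the sphere, the absorbed flux is S(1−α)/4 = 1.899 W m⁻².
Radiative balance εσT⁴ = 1.899 gives T = [1.899/(0.94·σ)]^(1/4) = 77.26 K.

77 kelvin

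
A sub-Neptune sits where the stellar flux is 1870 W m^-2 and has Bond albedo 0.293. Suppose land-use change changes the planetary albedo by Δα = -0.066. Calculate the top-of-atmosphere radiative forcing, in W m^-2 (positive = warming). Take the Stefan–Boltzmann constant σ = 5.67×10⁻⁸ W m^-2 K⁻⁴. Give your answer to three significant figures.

The change in absorbed flux is Δ[S(1−α)/4] = −SΔα/4 = 30.86 W m^-2.

30.9 W m^-2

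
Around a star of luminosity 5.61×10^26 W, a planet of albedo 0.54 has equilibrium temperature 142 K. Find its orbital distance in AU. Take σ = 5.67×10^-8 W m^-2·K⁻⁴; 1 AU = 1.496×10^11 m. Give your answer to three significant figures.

Energy balance gives S = 4σT⁴/(1−α) = 200.5 W m^-2.
S = L/(4πd²) → d = √(L/4πS) = √(5.61×10^26/(4π·200.5)) = 4.719×10^11 m = 3.154 AU.

3.15 AU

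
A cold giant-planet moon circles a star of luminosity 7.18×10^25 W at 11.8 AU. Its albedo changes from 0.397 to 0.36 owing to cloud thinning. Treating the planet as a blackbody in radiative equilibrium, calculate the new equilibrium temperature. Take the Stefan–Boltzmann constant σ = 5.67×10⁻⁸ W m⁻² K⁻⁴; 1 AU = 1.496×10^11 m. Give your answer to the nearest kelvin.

Orbital distance: d = 11.8 AU = 1.765×10^12 m.
Spreading L over a sphere of radius d: S = 7.18×10^25/(4π·1.77×10^12²) = 1.834 W m⁻².
With the new albedo, S(1−α₂)/4 = 0.2934 W m⁻², so T₂ = 47.69 K.

48 K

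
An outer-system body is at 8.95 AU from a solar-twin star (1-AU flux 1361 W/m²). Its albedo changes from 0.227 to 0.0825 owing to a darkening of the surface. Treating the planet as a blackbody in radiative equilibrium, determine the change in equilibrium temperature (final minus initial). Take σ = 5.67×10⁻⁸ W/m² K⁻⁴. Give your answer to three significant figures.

Flux at the orbit: S = 1361/(8.95)² = 16.99 W/m².
Before: T₁ = [16.99·0.773/(4σ)]^(1/4) = 87.23 K.
With α = 0.0825, T₂ = 91.05 K.
ΔT = T₂ − T₁ = 3.819 K.

3.82 K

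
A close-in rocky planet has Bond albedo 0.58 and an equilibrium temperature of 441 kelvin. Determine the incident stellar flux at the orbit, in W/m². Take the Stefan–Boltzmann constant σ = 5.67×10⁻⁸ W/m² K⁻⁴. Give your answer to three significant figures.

20400 W/m²

From S(1−α)/4 = σT⁴: S = 4σT⁴/(1−α).
σT⁴ = 5.67×10⁻⁸·(441)⁴ = 2145 W/m².
S = 4·2145/0.42 = 20420 W/m².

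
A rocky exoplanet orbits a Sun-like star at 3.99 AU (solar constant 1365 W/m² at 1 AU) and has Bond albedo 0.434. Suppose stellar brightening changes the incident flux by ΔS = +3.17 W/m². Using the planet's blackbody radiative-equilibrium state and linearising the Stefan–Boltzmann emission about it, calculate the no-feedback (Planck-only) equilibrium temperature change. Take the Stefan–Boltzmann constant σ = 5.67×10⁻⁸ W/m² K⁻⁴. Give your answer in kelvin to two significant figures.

Irradiance scales as 1/d², so S = 1365 W/m² × (1/3.99)² = 85.74 W/m².
Reference equilibrium: T_e = [S(1−α)/(4σ)]^(1/4) = 120.9 K.
ΔF = Δ[S(1−α)]/4 = (1−0.434)·+3.17/4 = 0.4486 W/m².
Planck response: λ_P = 4σT_e³ = 4·5.67×10⁻⁸·(120.9)³ = 0.4012 W/m²/K.
Hence the no-feedback warming is ΔF/(4σT_e³) = 1.12 K.

1.1 K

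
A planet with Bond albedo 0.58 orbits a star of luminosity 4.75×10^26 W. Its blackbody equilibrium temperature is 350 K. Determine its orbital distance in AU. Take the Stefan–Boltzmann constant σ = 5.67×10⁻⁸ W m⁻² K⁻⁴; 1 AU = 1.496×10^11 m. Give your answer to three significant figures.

The flux needed for this T is 4σT⁴/(1−0.58) = 8103 W m⁻².
S = L/(4πd²) → d = √(L/4πS) = √(4.75×10^26/(4π·8103)) = 6.830×10^10 m = 0.4565 AU.

0.457 AU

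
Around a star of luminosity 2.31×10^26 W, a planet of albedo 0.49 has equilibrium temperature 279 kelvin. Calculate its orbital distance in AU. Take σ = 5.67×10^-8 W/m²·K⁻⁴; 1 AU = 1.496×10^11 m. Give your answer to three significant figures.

0.552 AU

Energy balance gives S = 4σT⁴/(1−α) = 2695 W/m².
S = L/(4πd²) → d = √(L/4πS) = √(2.31×10^26/(4π·2695)) = 8.260×10^10 m = 0.5521 AU.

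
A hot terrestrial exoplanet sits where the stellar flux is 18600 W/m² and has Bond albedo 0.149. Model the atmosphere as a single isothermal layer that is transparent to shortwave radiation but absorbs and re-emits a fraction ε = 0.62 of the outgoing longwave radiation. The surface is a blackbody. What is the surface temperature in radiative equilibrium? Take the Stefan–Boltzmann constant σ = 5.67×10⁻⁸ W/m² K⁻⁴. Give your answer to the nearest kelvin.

564 K

Effective emission temperature (TOA balance): σT_e⁴ = S(1−α)/4 = 3957 W/m² → T_e = 514.0 K.
Surface balance with a leaky layer gives σT_s⁴ = σT_e⁴·2/(2−ε), so T_s = T_e·[2/(2−0.62)]^(1/4) = 563.9 K.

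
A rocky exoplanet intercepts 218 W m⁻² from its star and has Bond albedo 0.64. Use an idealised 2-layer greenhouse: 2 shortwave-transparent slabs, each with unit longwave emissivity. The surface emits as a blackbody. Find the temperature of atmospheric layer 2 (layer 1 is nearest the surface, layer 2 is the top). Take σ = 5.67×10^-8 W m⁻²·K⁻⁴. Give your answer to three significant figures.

136 K

OLR = S(1−α)/4 = 19.62 W m⁻²; the top layer radiates at T_e = 136.4 K.
The net upward flux σT_e⁴ is constant between every pair of levels, so T_k⁴ = (N+1−k)T_e⁴.
With k = 2: T_2 = (2+1−2)^¼·136.4 K = 136.4 K.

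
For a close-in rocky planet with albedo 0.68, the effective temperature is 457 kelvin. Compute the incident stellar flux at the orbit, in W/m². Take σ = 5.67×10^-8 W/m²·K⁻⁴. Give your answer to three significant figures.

Invert the energy balance for S: S = 4σT⁴/(1−α).
The emitted flux is σT⁴ = 2473 W/m².
So S = 4×2473/(1−0.68) = 30910 W/m².

30900 W/m²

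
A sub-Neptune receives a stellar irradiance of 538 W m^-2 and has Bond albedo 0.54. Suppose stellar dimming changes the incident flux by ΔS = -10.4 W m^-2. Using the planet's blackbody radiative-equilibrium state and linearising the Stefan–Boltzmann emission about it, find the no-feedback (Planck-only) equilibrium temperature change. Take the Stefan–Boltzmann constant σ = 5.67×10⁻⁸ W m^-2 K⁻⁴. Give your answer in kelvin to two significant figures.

Unperturbed T_e = [538.0·(1−0.54)/(4σ)]^¼ = 181.7 K.
ΔF = Δ[S(1−α)]/4 = (1−0.54)·-10.4/4 = -1.196 W m^-2.
The Planck feedback parameter is 4σT_e³ = 1.362 W m^-2/K.
ΔT₀ = ΔF/λ_P = -1.196/1.362 = -0.878 K.

-0.88 K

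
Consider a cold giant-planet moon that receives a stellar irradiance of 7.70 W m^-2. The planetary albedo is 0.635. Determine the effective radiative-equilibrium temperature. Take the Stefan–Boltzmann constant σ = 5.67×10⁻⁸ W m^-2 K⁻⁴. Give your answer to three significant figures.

Averaging over the sphere, the absorbed flux is S(1−α)/4 = 0.7026 W m^-2.
In equilibrium σT⁴ equals this, so T = 59.33 K.

59.3 kelvin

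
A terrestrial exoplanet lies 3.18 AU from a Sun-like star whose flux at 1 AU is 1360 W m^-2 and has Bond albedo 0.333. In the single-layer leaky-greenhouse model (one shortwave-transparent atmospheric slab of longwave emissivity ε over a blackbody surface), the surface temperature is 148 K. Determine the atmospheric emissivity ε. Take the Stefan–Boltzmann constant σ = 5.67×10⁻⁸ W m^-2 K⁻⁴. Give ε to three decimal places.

0.351

Irradiance scales as 1/d², so S = 1360 W m^-2 × (1/3.18)² = 134.5 W m^-2.
Effective temperature: T_e = [S(1−α)/(4σ)]^(1/4) = 141.0 K.
T_s⁴ = T_e⁴·2/(2−ε) → ε = 2 − 2(T_e/T_s)⁴ = 2 − 2·(141.0/148)⁴ = 0.3513.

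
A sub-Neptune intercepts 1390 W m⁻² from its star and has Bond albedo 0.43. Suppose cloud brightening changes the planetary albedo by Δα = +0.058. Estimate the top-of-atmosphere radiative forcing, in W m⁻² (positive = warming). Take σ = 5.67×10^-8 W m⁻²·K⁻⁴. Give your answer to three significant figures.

TOA radiative forcing: ΔF = −S·Δα/4 = −1390·(+0.058)/4 = -20.16 W m⁻².

-20.2 W m⁻²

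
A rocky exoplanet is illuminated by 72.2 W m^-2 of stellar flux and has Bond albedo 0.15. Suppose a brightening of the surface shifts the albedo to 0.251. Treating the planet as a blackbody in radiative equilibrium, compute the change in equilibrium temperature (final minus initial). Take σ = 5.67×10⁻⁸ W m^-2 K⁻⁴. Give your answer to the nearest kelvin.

-4 kelvin

Initial: T₁ = [S(1−0.15)/(4σ)]^(1/4) = 128.3 K.
Final:   T₂ = [S(1−0.251)/(4σ)]^(1/4) = 124.3 K.
ΔT = T₂ − T₁ = -3.993 K.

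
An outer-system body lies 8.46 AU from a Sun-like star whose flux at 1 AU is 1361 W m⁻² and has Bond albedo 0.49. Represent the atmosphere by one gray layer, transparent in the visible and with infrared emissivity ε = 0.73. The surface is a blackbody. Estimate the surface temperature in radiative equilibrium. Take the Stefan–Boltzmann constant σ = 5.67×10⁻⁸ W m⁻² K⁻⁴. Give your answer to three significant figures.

Irradiance scales as 1/d², so S = 1361 W m⁻² × (1/8.46)² = 19.02 W m⁻².
The planet radiates to space at T_e = [S(1−α)/(4σ)]^(1/4) = 80.87 K.
For a single slab of emissivity ε, T_s⁴ = 2T_e⁴/(2−ε); thus T_s = 80.87·(1.575)^(1/4) = 90.59 K.

90.6 K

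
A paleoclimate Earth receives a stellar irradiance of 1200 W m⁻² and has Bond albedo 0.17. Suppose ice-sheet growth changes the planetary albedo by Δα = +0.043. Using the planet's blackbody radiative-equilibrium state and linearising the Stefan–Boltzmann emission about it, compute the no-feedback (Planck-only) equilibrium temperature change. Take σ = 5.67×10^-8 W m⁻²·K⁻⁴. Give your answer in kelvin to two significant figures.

The baseline emission temperature is T_e = 257.4 K.
The change in absorbed flux is Δ[S(1−α)/4] = −SΔα/4 = -12.90 W m⁻².
The Planck feedback parameter is 4σT_e³ = 3.869 W m⁻²/K.
So ΔT₀ = -12.90/3.869 = -3.33 K.

-3.3 kelvin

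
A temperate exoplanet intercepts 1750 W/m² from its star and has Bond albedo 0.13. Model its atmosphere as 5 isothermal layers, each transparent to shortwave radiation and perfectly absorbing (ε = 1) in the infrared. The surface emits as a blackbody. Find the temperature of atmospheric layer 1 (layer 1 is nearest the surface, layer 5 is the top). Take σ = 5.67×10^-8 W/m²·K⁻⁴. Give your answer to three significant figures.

428 K

OLR = S(1−α)/4 = 380.6 W/m²; the top layer radiates at T_e = 286.2 K.
Each opaque layer satisfies 2T_j⁴ = T_{j−1}⁴ + T_{j+1}⁴, giving T_k⁴ = (N+1−k)T_e⁴.
With k = 1: T_1 = (5+1−1)^¼·286.2 K = 428.0 K.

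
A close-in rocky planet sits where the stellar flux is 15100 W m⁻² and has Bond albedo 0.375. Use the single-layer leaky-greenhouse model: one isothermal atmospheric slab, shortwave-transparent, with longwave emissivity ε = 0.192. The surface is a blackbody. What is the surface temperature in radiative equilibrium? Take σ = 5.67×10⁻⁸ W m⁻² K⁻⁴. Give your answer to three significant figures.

At the top of the atmosphere, σT_e⁴ = S(1−α)/4 = 2359 W m⁻², giving T_e = 451.7 K.
The surface balance (absorbed SW + ε·downward IR = σT_s⁴) with T_a⁴ = T_s⁴/2 reduces to T_s = T_e·[2/(2−ε)]^¼ = 463.2 K.

463 K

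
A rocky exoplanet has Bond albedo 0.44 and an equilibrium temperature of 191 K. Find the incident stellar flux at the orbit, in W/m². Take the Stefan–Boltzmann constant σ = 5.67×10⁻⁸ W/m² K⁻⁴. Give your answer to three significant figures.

539 W/m²

From S(1−α)/4 = σT⁴: S = 4σT⁴/(1−α).
The emitted flux is σT⁴ = 75.46 W/m².
S = 4·75.46/0.56 = 539.0 W/m².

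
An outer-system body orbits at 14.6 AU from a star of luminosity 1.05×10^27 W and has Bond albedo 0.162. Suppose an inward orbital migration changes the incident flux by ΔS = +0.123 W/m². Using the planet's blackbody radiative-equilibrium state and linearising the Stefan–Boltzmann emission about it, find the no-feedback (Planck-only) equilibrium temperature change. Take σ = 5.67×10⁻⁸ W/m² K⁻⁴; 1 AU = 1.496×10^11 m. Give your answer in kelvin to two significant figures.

Orbital distance: d = 14.6 AU = 2.184×10^12 m.
Flux at the orbit: S = L/(4πd²) = 1.05×10^27/(4π·(2.18×10^12)²) = 17.52 W/m².
Unperturbed T_e = [17.52·(1−0.162)/(4σ)]^¼ = 89.69 K.
TOA radiative forcing: ΔF = (1−α)ΔS/4 = 0.838·(+0.123)/4 = 0.02577 W/m².
Planck response: λ_P = 4σT_e³ = 4·5.67×10⁻⁸·(89.69)³ = 0.1636 W/m²/K.
So ΔT₀ = 0.02577/0.1636 = 0.157 K.

0.16 K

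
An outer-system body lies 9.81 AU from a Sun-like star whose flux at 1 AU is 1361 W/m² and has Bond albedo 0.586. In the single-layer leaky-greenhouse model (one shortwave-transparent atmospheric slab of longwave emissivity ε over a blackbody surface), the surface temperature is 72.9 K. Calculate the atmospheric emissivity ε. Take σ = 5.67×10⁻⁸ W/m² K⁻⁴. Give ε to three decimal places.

0.172

Irradiance scales as 1/d², so S = 1361 W/m² × (1/9.81)² = 14.14 W/m².
TOA balance gives T_e = 71.28 K.
Since (2−ε)/2 = (T_e/T_s)⁴ = 0.9140, ε = 0.1719.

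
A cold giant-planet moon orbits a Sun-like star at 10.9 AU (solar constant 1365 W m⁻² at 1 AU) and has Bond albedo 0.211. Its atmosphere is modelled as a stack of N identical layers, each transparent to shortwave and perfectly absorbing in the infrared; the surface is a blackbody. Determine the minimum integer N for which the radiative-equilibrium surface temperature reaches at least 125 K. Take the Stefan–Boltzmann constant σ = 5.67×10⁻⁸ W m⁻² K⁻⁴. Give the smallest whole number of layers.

Flux at the orbit: S = 1365/(10.9)² = 11.49 W m⁻².
OLR = S(1−α)/4 = 2.266 W m⁻²; the top layer radiates at T_e = 79.51 K.
Since T_s⁴ = (N+1)T_e⁴, we need N ≥ (T_s/T_e)⁴ − 1 = 5.108.
The minimum whole number is N = 6.

6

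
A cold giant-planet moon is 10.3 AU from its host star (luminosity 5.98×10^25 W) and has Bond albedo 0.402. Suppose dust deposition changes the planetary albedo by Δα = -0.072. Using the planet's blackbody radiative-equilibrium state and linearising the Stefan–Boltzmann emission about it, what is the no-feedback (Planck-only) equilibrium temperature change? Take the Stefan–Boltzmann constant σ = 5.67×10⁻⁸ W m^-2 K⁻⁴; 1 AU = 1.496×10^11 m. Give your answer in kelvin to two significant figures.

1.4 K

d = 10.3 × 1.496×10^11 m = 1.541×10^12 m.
S = L/(4πd²) = 2.004 W m^-2.
The baseline emission temperature is T_e = 47.95 K.
The change in absorbed flux is Δ[S(1−α)/4] = −SΔα/4 = 0.03608 W m^-2.
Linearising σT⁴ gives d(σT⁴)/dT = 4σT_e³ = 0.02500 W m^-2 per K.
ΔT₀ = ΔF/λ_P = 0.03608/0.02500 = 1.44 K.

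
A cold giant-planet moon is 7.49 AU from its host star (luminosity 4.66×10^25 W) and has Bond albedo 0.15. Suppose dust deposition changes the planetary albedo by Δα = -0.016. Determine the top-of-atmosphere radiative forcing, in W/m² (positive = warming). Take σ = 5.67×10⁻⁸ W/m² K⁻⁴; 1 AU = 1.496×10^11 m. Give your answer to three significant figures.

d = 7.49 × 1.496×10^11 m = 1.121×10^12 m.
S = L/(4πd²) = 2.954 W/m².
TOA radiative forcing: ΔF = −S·Δα/4 = −2.954·(-0.016)/4 = 0.01181 W/m².

0.0118 W/m²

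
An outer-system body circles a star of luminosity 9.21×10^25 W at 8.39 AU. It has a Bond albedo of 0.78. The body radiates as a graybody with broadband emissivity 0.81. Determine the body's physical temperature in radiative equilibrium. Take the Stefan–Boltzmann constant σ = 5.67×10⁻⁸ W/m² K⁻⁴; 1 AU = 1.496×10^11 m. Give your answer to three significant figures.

48.6 kelvin

d = 8.39 × 1.496×10^11 m = 1.255×10^12 m.
Spreading L over a sphere of radius d: S = 9.21×10^25/(4π·1.26×10^12²) = 4.652 W/m².
The planet absorbs (1−α)S over its disc πR² and re-emits over 4πR², so the mean absorbed flux is (1−0.78)·4.652/4 = 0.2559 W/m².
Equating to εσT⁴ with ε = 0.81: T = (0.2559/0.81σ)^(1/4) = 48.58 K.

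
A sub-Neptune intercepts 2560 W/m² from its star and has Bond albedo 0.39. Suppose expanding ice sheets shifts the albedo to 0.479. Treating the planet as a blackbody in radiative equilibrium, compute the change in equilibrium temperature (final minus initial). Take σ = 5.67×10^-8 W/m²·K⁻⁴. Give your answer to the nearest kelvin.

-11 K

Before: T₁ = [2560·0.61/(4σ)]^(1/4) = 288.1 K.
After:  T₂ = [2560·0.521/(4σ)]^(1/4) = 276.9 K.
Change: 276.9 − 288.1 = -11.14 K.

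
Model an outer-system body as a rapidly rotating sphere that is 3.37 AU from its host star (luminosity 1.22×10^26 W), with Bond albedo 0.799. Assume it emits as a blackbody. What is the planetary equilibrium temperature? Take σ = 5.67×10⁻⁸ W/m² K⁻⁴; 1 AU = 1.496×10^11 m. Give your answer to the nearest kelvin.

Orbital distance: d = 3.37 AU = 5.042×10^11 m.
S = L/(4πd²) = 38.20 W/m².
Absorbed flux (global mean): S(1−α)/4 = 38.20·0.201/4 = 1.919 W/m².
Balancing against σT⁴: T = (1.919/5.67×10⁻⁸)^(1/4) = 76.28 K.

76 K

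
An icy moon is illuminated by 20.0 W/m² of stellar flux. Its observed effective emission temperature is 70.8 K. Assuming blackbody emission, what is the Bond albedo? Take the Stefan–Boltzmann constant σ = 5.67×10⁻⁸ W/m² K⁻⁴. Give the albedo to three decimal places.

Rearranging the radiative balance, α = 1 − 4σT⁴/S.
4σT⁴ = 4·5.67×10⁻⁸·(70.8)⁴ = 5.699 W/m².
Hence α = 1 − 5.699/20.00 = 0.7151.

0.715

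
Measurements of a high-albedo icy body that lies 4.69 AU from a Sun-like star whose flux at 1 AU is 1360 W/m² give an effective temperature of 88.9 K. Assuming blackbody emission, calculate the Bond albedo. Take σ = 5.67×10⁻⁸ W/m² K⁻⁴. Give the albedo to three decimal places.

Flux at the orbit: S = 1360/(4.69)² = 61.83 W/m².
Rearranging the radiative balance, α = 1 − 4σT⁴/S.
σT⁴ = 3.542 W/m², so 4σT⁴ = 14.17 W/m².
1−α = 14.17/61.83 = 0.2291, so α = 0.7709.

0.771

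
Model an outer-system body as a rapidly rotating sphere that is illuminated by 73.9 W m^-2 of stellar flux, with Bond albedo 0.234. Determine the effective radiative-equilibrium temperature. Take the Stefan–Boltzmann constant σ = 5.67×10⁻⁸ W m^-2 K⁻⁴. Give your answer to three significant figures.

126 K

Averaging over the sphere, the absorbed flux is S(1−α)/4 = 14.15 W m^-2.
Balancing against σT⁴: T = (14.15/5.67×10⁻⁸)^(1/4) = 125.7 K.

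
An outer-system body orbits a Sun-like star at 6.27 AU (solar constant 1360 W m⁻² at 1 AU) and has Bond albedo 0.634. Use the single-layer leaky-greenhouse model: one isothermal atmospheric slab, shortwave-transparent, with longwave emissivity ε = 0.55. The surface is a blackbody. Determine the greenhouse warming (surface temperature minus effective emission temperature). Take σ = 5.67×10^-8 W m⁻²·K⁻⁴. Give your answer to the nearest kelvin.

By the inverse-square law, S = 1360/6.27² = 34.59 W m⁻².
The planet radiates to space at T_e = [S(1−α)/(4σ)]^(1/4) = 86.44 K.
For a single slab of emissivity ε, T_s⁴ = 2T_e⁴/(2−ε); thus T_s = 86.44·(1.379)^(1/4) = 93.68 K.
Greenhouse warming: T_s − T_e = 7.236 K.

7 K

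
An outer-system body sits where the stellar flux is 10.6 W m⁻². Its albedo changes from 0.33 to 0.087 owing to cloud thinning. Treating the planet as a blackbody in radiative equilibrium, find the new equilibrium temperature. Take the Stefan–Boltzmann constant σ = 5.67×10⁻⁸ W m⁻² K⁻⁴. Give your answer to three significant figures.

With the new albedo, S(1−α₂)/4 = 2.419 W m⁻², so T₂ = 80.82 K.

80.8 kelvin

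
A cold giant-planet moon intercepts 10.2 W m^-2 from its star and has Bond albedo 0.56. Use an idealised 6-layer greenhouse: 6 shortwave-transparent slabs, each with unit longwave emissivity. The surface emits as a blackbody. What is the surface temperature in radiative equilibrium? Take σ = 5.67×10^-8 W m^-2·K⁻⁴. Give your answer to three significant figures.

The effective emission temperature is T_e = [S(1−α)/(4σ)]^¼ = 66.70 K.
For an N-layer opaque stack, T_s⁴ = (N+1)T_e⁴, hence T_s = (7)^(1/4)×66.70 K = 108.5 K.

108 K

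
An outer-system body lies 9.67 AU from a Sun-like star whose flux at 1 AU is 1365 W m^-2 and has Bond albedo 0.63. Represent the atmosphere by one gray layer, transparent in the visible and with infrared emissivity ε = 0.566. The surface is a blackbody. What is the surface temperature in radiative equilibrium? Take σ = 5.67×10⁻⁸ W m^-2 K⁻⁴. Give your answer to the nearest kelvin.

Irradiance scales as 1/d², so S = 1365 W m^-2 × (1/9.67)² = 14.60 W m^-2.
Effective emission temperature (TOA balance): σT_e⁴ = S(1−α)/4 = 1.350 W m^-2 → T_e = 69.86 K.
Surface balance with a leaky layer gives σT_s⁴ = σT_e⁴·2/(2−ε), so T_s = T_e·[2/(2−0.566)]^(1/4) = 75.92 K.

76 K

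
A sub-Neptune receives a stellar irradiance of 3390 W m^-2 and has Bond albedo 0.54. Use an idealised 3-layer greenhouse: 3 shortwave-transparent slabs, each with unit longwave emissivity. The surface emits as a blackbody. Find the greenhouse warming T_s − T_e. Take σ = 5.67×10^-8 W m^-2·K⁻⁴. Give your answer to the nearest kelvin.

The effective emission temperature is T_e = [S(1−α)/(4σ)]^¼ = 288.0 K.
Surface: T_s = (4)^¼·T_e = 407.2 K.
So the greenhouse effect raises the surface by 407.2 − 288.0 = 119.3 K.

119 K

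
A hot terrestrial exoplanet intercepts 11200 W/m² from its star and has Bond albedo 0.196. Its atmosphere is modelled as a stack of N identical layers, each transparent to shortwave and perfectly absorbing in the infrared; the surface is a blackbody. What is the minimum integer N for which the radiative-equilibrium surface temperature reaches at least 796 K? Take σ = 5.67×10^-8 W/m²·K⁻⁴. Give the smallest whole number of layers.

10

OLR = S(1−α)/4 = 2251 W/m²; the top layer radiates at T_e = 446.4 K.
T_s = (N+1)^(1/4)·T_e ≥ 796 K requires N+1 ≥ (T_s/T_e)⁴ = (796/446.4)⁴ = 10.112.
The minimum whole number is N = 10.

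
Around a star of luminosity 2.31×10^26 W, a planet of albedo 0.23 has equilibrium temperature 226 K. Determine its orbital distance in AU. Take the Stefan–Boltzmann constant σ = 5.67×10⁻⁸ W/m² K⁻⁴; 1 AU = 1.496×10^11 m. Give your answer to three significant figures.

Required flux: S = 4σT⁴/(1−α) = 768.4 W/m².
From L = 4πd²S, d = √(2.31×10^26/(4π·768.4)) = 1.547×10^11 m = 1.034 AU.

1.03 AU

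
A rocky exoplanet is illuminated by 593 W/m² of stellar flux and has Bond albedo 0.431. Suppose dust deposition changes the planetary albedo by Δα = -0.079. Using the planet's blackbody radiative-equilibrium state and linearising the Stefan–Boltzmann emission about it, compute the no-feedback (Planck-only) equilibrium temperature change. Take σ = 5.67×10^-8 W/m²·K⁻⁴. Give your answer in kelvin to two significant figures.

The baseline emission temperature is T_e = 196.4 K.
The change in absorbed flux is Δ[S(1−α)/4] = −SΔα/4 = 11.71 W/m².
The Planck feedback parameter is 4σT_e³ = 1.718 W/m²/K.
So ΔT₀ = 11.71/1.718 = 6.82 K.

6.8 K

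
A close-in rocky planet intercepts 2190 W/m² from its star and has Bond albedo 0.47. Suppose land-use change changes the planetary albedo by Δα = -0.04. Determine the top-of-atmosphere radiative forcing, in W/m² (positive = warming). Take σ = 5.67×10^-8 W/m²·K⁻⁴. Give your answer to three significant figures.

TOA radiative forcing: ΔF = −S·Δα/4 = −2190·(-0.04)/4 = 21.90 W/m².

21.9 W/m²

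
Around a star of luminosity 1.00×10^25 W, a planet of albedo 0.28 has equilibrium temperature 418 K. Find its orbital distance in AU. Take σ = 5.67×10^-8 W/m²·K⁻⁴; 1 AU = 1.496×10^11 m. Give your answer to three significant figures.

Energy balance gives S = 4σT⁴/(1−α) = 9616 W/m².
Then d = [L/(4πS)]^(1/2) = 9.097×10^9 m, i.e. 0.06081 AU.

0.0608 AU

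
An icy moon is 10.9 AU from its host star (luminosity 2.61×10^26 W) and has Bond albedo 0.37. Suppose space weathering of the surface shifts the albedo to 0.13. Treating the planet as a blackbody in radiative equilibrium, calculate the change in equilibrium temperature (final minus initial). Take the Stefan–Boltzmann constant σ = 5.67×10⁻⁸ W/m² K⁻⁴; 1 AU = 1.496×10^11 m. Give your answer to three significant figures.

5.74 K

d = 10.9 × 1.496×10^11 m = 1.631×10^12 m.
Spreading L over a sphere of radius d: S = 2.61×10^26/(4π·1.63×10^12²) = 7.811 W/m².
With α = 0.37, T₁ = 68.25 K.
After:  T₂ = [7.811·0.87/(4σ)]^(1/4) = 73.99 K.
ΔT = T₂ − T₁ = 5.736 K.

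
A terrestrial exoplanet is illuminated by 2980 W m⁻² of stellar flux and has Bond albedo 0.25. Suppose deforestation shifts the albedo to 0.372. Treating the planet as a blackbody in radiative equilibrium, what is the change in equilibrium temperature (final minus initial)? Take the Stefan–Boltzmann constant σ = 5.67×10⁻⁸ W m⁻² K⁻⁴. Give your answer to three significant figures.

-13.7 K

Initial: T₁ = [S(1−0.25)/(4σ)]^(1/4) = 315.1 K.
After:  T₂ = [2980·0.628/(4σ)]^(1/4) = 301.4 K.
ΔT = T₂ − T₁ = -13.68 K.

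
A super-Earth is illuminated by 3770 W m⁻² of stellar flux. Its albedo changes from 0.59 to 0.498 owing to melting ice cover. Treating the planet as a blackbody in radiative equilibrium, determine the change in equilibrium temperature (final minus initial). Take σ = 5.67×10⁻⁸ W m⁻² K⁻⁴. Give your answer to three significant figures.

With α = 0.59, T₁ = 287.3 K.
With α = 0.498, T₂ = 302.2 K.
Change: 302.2 − 287.3 = 14.92 K.

14.9 K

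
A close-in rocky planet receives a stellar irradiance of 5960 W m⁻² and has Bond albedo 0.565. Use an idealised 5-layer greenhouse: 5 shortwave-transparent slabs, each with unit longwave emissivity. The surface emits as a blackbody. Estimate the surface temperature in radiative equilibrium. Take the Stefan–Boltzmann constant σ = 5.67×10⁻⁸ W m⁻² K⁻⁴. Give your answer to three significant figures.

512 kelvin

The effective emission temperature is T_e = [S(1−α)/(4σ)]^¼ = 327.0 K.
Layer-by-layer balance gives σT_s⁴ = (N+1)σT_e⁴, so T_s = 6^¼·327.0 = 511.8 K.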